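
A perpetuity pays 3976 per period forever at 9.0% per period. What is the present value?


PV = PMT / i
= 3976 / 0.09
= 44177.7778


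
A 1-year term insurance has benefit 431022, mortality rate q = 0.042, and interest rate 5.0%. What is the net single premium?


NSP = benefit * q * v
v = 1/(1+i) = 0.952381
NSP = 431022 * 0.042 * 0.952381
= 17240.88


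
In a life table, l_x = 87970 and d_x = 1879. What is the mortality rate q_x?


q_x = d_x / l_x
= 1879 / 87970
= 0.0214


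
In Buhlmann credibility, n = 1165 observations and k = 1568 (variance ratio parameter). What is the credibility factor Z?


Z = n / (n + k)
= 1165 / (1165 + 1568)
= 1165 / 2733
= 0.4263


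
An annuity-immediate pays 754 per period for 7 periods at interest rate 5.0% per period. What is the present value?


PV = PMT * (1 - (1+i)^(-n)) / i
= 754 * (1 - (1+0.05)^(-7)) / 0.05
= 754 * (1 - 0.710681) / 0.05
= 754 * 5.786373
= 4362.9255


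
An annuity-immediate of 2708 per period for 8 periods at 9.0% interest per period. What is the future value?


FV = PMT * ((1+i)^n - 1) / i
= 2708 * ((1.09)^8 - 1) / 0.09
= 2708 * (1.992563 - 1) / 0.09
= 29865.107


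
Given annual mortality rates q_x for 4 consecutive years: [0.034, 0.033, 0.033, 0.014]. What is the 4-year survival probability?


p_k = 1 - q_k for each year
Survival = product of (1 - q_k)
= 0.966 * 0.967 * 0.967 * 0.986
= 0.8906


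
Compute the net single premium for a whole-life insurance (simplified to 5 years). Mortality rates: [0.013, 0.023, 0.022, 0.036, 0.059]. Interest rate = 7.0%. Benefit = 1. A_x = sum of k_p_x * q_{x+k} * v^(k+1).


v = 0.934579
Year 0: k_p_x=1.0, q=0.013, term=0.01215
Year 1: k_p_x=0.987, q=0.023, term=0.019828
Year 2: k_p_x=0.964299, q=0.022, term=0.017317
Year 3: k_p_x=0.943084, q=0.036, term=0.025901
Year 4: k_p_x=0.909133, q=0.059, term=0.038244
A_x = 0.1134


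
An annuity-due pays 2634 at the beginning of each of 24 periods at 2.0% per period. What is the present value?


PV_due = PMT * (1-(1+i)^(-n))/i * (1+i)
PV_immediate = 49819.28
PV_due = 49819.28 * 1.02
= 50815.6656


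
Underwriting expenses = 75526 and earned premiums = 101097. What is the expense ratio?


Expense ratio = expenses / premiums
= 75526 / 101097
= 0.7471


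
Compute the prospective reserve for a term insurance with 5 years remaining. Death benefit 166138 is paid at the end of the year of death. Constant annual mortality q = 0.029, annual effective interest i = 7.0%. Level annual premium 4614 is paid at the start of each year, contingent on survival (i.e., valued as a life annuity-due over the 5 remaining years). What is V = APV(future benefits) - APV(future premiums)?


v = 1/(1+i) = 0.934579
APV(future benefits) per unit = sum_{k=0}^{4} k_p_x * q * v^(k+1) = 0.112652
APV(future benefits) = 166138 * 0.112652 = 18715.8444
Life annuity-due factor ä_{x:5} = sum_{k=0}^{4} k_p_x * v^k = 4.156485
APV(future premiums) = 4614 * 4.156485 = 19178.0223
V = 18715.8444 - 19178.0223
= -462.1778


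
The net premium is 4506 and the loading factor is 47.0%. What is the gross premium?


Gross = net * (1 + loading)
= 4506 * (1 + 0.47)
= 4506 * 1.47
= 6623.82


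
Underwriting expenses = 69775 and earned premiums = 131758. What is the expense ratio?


Expense ratio = expenses / premiums
= 69775 / 131758
= 0.5296


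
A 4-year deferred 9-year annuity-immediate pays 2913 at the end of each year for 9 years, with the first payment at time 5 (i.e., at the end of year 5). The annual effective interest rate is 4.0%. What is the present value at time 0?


PV at time 4 of the 9-year annuity-immediate:
a_n = 2913 * (1-(1+0.04)^(-9))/0.04 = 21659.121
Discount back 4 years to time 0:
PV = 21659.121 * (1+0.04)^(-4)
= 21659.121 * 0.854804
= 18514.3074


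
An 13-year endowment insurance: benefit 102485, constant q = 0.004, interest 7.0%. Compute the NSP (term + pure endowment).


Term component = 3357.6487
Pure endowment = 13_p_x * v^13 * benefit = 0.94923 * 0.414964 * 102485 = 40368.4984
NSP = 43726.1471


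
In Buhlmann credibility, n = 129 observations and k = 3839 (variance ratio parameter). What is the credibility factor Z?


Z = n / (n + k)
= 129 / (129 + 3839)
= 129 / 3968
= 0.0325


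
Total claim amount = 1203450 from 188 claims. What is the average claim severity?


severity = total / number
= 1203450 / 188
= 6401.3298


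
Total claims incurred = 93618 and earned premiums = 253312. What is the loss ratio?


Loss ratio = claims / premiums
= 93618 / 253312
= 0.3696


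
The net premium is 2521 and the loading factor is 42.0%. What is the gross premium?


Gross = net * (1 + loading)
= 2521 * (1 + 0.42)
= 2521 * 1.42
= 3579.82


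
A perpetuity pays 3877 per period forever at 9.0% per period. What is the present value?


PV = PMT / i
= 3877 / 0.09
= 43077.7778


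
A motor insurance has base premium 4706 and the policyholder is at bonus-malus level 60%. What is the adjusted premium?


adjusted = base * BM_level / 100
= 4706 * 60 / 100
= 4706 * 0.6
= 2823.6


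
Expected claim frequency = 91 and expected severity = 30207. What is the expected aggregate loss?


E[S] = E[N] * E[X]
= 91 * 30207
= 2.7488e+06


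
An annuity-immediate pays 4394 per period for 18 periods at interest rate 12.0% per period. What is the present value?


PV = PMT * (1 - (1+i)^(-n)) / i
= 4394 * (1 - (1+0.12)^(-18)) / 0.12
= 4394 * (1 - 0.13004) / 0.12
= 4394 * 7.24967
= 31855.0503


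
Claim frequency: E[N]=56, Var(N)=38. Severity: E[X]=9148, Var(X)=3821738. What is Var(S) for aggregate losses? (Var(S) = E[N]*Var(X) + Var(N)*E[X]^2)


Var(S) = E[N]*Var(X) + Var(N)*E[X]^2
= 56*3821738 + 38*9148^2
= 214017328 + 3180064352
= 3.3941e+09


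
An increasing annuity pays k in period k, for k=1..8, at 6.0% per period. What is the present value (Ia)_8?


(Ia)_n = sum_{k=1}^{n} k * v^k, v = 1/(1+i)
v = 0.943396
Sum computed term by term:
(Ia)_8 = 26.0514


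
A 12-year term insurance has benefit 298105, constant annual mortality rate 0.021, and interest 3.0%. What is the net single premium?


NSP = benefit * sum_{k=0}^{n-1} k_p_x * q * v^(k+1)
With constant q=0.021, v=0.970874
Sum = 0.187895
NSP = 298105 * 0.187895
= 56012.5319


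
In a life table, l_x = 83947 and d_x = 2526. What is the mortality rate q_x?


q_x = d_x / l_x
= 2526 / 83947
= 0.0301


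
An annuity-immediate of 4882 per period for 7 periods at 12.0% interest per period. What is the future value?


FV = PMT * ((1+i)^n - 1) / i
= 4882 * ((1.12)^7 - 1) / 0.12
= 4882 * (2.210681 - 1) / 0.12
= 49254.5553


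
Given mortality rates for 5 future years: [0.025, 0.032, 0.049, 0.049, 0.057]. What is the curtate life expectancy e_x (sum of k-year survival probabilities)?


e_x = sum_{k=1}^{n} k_p_x
k_p_x values:
  1_p_x = 0.975
  2_p_x = 0.9438
  3_p_x = 0.897554
  4_p_x = 0.853574
  5_p_x = 0.80492
e_x = 4.4748


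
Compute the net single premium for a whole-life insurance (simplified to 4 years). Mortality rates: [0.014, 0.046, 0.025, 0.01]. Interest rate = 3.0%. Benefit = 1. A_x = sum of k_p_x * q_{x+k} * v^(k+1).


v = 0.970874
Year 0: k_p_x=1.0, q=0.014, term=0.013592
Year 1: k_p_x=0.986, q=0.046, term=0.042752
Year 2: k_p_x=0.940644, q=0.025, term=0.021521
Year 3: k_p_x=0.917128, q=0.01, term=0.008149
A_x = 0.086


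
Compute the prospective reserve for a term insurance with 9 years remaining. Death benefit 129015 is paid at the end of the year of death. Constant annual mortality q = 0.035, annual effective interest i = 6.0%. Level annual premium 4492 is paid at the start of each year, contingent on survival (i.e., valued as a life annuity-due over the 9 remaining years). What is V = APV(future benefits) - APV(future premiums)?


v = 1/(1+i) = 0.943396
APV(future benefits) per unit = sum_{k=0}^{8} k_p_x * q * v^(k+1) = 0.210173
APV(future benefits) = 129015 * 0.210173 = 27115.512
Life annuity-due factor ä_{x:9} = sum_{k=0}^{8} k_p_x * v^k = 6.365249
APV(future premiums) = 4492 * 6.365249 = 28592.7003
V = 27115.512 - 28592.7003
= -1477.1882


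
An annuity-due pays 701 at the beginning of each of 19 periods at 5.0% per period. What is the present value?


PV_due = PMT * (1-(1+i)^(-n))/i * (1+i)
PV_immediate = 8471.8099
PV_due = 8471.8099 * 1.05
= 8895.4004


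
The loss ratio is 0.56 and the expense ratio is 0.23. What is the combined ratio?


Combined ratio = loss ratio + expense ratio
= 0.56 + 0.23
= 0.79


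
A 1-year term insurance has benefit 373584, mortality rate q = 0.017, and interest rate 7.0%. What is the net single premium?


NSP = benefit * q * v
v = 1/(1+i) = 0.934579
NSP = 373584 * 0.017 * 0.934579
= 5935.4467


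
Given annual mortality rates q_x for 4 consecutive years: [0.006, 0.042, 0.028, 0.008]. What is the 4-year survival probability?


p_k = 1 - q_k for each year
Survival = product of (1 - q_k)
= 0.994 * 0.958 * 0.972 * 0.992
= 0.9182


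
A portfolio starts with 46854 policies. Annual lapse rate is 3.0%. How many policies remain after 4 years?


remaining = initial * (1 - lapse)^years
= 46854 * (1 - 0.03)^4
= 46854 * 0.885293
= 41479.5093


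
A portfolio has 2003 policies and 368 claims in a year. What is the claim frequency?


frequency = claims / policies
= 368 / 2003
= 0.1837


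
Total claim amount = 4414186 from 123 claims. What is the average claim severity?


severity = total / number
= 4414186 / 123
= 35887.6911


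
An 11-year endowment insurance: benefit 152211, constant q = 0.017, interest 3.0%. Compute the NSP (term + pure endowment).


Term component = 22118.6275
Pure endowment = 11_p_x * v^11 * benefit = 0.828111 * 0.722421 * 152211 = 91059.5005
NSP = 113178.128


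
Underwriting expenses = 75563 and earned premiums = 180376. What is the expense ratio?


Expense ratio = expenses / premiums
= 75563 / 180376
= 0.4189


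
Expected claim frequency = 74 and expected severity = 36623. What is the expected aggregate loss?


E[S] = E[N] * E[X]
= 74 * 36623
= 2.7101e+06


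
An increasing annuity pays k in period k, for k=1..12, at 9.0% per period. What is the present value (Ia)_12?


(Ia)_n = sum_{k=1}^{n} k * v^k, v = 1/(1+i)
v = 0.917431
Sum computed term by term:
(Ia)_12 = 39.3197


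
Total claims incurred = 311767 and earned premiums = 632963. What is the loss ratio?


Loss ratio = claims / premiums
= 311767 / 632963
= 0.4926


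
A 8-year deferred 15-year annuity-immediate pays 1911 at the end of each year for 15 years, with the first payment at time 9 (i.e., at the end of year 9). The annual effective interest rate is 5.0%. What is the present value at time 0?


PV at time 8 of the 15-year annuity-immediate:
a_n = 1911 * (1-(1+0.05)^(-15))/0.05 = 19835.5265
Discount back 8 years to time 0:
PV = 19835.5265 * (1+0.05)^(-8)
= 19835.5265 * 0.676839
= 13425.4651


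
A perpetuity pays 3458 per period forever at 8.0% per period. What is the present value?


PV = PMT / i
= 3458 / 0.08
= 43225.0


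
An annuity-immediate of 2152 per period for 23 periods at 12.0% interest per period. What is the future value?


FV = PMT * ((1+i)^n - 1) / i
= 2152 * ((1.12)^23 - 1) / 0.12
= 2152 * (13.552347 - 1) / 0.12
= 225105.4276


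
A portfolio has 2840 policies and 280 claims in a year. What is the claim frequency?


frequency = claims / policies
= 280 / 2840
= 0.0986


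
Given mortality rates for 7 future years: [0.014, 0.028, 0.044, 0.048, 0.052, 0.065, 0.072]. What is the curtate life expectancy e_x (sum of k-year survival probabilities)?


e_x = sum_{k=1}^{n} k_p_x
k_p_x values:
  1_p_x = 0.986
  2_p_x = 0.958392
  3_p_x = 0.916223
  4_p_x = 0.872244
  5_p_x = 0.826887
  6_p_x = 0.77314
  7_p_x = 0.717474
e_x = 6.0504


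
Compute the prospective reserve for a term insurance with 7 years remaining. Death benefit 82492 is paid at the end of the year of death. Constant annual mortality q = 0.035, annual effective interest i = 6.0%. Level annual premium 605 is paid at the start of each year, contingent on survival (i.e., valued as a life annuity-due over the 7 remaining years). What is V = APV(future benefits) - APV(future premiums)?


v = 1/(1+i) = 0.943396
APV(future benefits) per unit = sum_{k=0}^{6} k_p_x * q * v^(k+1) = 0.177482
APV(future benefits) = 82492 * 0.177482 = 14640.852
Life annuity-due factor ä_{x:7} = sum_{k=0}^{6} k_p_x * v^k = 5.375172
APV(future premiums) = 605 * 5.375172 = 3251.9788
V = 14640.852 - 3251.9788
= 11388.8731


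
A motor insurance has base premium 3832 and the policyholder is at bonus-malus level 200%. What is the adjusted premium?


adjusted = base * BM_level / 100
= 3832 * 200 / 100
= 3832 * 2.0
= 7664.0


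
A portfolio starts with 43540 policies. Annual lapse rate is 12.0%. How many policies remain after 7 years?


remaining = initial * (1 - lapse)^years
= 43540 * (1 - 0.12)^7
= 43540 * 0.408676
= 17793.7355


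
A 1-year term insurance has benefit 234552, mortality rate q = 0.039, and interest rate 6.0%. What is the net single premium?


NSP = benefit * q * v
v = 1/(1+i) = 0.943396
NSP = 234552 * 0.039 * 0.943396
= 8629.7434


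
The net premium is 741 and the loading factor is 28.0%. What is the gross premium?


Gross = net * (1 + loading)
= 741 * (1 + 0.28)
= 741 * 1.28
= 948.48


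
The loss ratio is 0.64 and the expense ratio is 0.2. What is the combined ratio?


Combined ratio = loss ratio + expense ratio
= 0.64 + 0.2
= 0.84


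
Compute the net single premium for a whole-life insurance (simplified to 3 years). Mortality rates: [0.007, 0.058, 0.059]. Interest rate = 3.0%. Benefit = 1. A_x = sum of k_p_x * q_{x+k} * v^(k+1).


v = 0.970874
Year 0: k_p_x=1.0, q=0.007, term=0.006796
Year 1: k_p_x=0.993, q=0.058, term=0.054288
Year 2: k_p_x=0.935406, q=0.059, term=0.050506
A_x = 0.1116


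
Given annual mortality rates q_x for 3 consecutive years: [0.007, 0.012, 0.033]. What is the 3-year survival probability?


p_k = 1 - q_k for each year
Survival = product of (1 - q_k)
= 0.993 * 0.988 * 0.967
= 0.9487


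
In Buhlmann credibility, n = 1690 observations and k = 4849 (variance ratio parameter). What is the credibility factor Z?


Z = n / (n + k)
= 1690 / (1690 + 4849)
= 1690 / 6539
= 0.2584


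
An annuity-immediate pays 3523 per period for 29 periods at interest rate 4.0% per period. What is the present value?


PV = PMT * (1 - (1+i)^(-n)) / i
= 3523 * (1 - (1+0.04)^(-29)) / 0.04
= 3523 * (1 - 0.320651) / 0.04
= 3523 * 16.983715
= 59833.6267


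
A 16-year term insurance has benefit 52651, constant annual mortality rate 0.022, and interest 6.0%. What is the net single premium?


NSP = benefit * sum_{k=0}^{n-1} k_p_x * q * v^(k+1)
With constant q=0.022, v=0.943396
Sum = 0.194309
NSP = 52651 * 0.194309
= 10230.5568


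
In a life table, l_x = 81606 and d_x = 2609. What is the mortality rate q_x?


q_x = d_x / l_x
= 2609 / 81606
= 0.032


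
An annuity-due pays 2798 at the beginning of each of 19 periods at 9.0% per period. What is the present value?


PV_due = PMT * (1-(1+i)^(-n))/i * (1+i)
PV_immediate = 25042.4212
PV_due = 25042.4212 * 1.09
= 27296.2391


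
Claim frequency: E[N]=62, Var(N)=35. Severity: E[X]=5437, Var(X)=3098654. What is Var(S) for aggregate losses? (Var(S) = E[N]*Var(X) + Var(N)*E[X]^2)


Var(S) = E[N]*Var(X) + Var(N)*E[X]^2
= 62*3098654 + 35*5437^2
= 192116548 + 1034633915
= 1.2268e+09


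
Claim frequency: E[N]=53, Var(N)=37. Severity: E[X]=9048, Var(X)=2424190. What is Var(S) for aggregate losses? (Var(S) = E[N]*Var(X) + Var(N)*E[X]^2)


Var(S) = E[N]*Var(X) + Var(N)*E[X]^2
= 53*2424190 + 37*9048^2
= 128482070 + 3029053248
= 3.1575e+09


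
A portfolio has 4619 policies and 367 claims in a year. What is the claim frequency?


frequency = claims / policies
= 367 / 4619
= 0.0795


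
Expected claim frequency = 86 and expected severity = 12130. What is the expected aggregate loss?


E[S] = E[N] * E[X]
= 86 * 12130
= 1.0432e+06


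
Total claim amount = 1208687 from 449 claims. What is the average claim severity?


severity = total / number
= 1208687 / 449
= 2691.9532


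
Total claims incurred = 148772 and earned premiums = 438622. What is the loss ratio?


Loss ratio = claims / premiums
= 148772 / 438622
= 0.3392


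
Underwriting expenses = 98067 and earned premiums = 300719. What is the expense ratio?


Expense ratio = expenses / premiums
= 98067 / 300719
= 0.3261


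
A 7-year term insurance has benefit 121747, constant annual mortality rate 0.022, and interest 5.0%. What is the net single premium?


NSP = benefit * sum_{k=0}^{n-1} k_p_x * q * v^(k+1)
With constant q=0.022, v=0.952381
Sum = 0.119716
NSP = 121747 * 0.119716
= 14575.1203


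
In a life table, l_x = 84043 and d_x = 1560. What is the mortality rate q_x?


q_x = d_x / l_x
= 1560 / 84043
= 0.0186


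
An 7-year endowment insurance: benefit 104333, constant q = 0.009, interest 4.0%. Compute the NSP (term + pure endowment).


Term component = 5493.7764
Pure endowment = 7_p_x * v^7 * benefit = 0.938676 * 0.759918 * 104333 = 74422.4395
NSP = 79916.2159


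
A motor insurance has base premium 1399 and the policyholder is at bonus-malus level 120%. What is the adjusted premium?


adjusted = base * BM_level / 100
= 1399 * 120 / 100
= 1399 * 1.2
= 1678.8


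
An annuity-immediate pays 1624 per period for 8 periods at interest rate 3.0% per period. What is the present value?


PV = PMT * (1 - (1+i)^(-n)) / i
= 1624 * (1 - (1+0.03)^(-8)) / 0.03
= 1624 * (1 - 0.789409) / 0.03
= 1624 * 7.019692
= 11399.9801


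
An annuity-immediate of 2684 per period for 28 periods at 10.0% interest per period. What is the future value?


FV = PMT * ((1+i)^n - 1) / i
= 2684 * ((1.1)^28 - 1) / 0.1
= 2684 * (14.420994 - 1) / 0.1
= 360219.4685


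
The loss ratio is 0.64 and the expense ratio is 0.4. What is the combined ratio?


Combined ratio = loss ratio + expense ratio
= 0.64 + 0.4
= 1.04


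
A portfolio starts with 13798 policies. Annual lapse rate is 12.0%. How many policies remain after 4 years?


remaining = initial * (1 - lapse)^years
= 13798 * (1 - 0.12)^4
= 13798 * 0.599695
= 8274.5966


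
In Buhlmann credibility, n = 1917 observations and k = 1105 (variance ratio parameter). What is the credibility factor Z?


Z = n / (n + k)
= 1917 / (1917 + 1105)
= 1917 / 3022
= 0.6343


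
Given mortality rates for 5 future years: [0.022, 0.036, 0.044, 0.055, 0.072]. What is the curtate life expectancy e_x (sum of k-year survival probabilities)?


e_x = sum_{k=1}^{n} k_p_x
k_p_x values:
  1_p_x = 0.978
  2_p_x = 0.942792
  3_p_x = 0.901309
  4_p_x = 0.851737
  5_p_x = 0.790412
e_x = 4.4643


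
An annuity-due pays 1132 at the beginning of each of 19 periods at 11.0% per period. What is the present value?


PV_due = PMT * (1-(1+i)^(-n))/i * (1+i)
PV_immediate = 8874.081
PV_due = 8874.081 * 1.11
= 9850.23


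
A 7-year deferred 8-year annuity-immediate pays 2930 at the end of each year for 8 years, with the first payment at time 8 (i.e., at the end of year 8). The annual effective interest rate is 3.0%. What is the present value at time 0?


PV at time 7 of the 8-year annuity-immediate:
a_n = 2930 * (1-(1+0.03)^(-8))/0.03 = 20567.6981
Discount back 7 years to time 0:
PV = 20567.6981 * (1+0.03)^(-7)
= 20567.6981 * 0.813092
= 16723.4207


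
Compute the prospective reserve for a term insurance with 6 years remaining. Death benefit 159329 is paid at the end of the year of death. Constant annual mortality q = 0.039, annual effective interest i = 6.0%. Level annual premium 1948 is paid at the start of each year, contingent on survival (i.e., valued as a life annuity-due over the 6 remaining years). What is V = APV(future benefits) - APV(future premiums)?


v = 1/(1+i) = 0.943396
APV(future benefits) per unit = sum_{k=0}^{5} k_p_x * q * v^(k+1) = 0.175196
APV(future benefits) = 159329 * 0.175196 = 27913.8355
Life annuity-due factor ä_{x:6} = sum_{k=0}^{5} k_p_x * v^k = 4.761743
APV(future premiums) = 1948 * 4.761743 = 9275.8752
V = 27913.8355 - 9275.8752
= 18637.9604


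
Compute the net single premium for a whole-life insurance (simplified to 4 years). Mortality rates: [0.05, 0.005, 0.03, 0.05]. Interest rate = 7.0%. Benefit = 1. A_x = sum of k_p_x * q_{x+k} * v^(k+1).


v = 0.934579
Year 0: k_p_x=1.0, q=0.05, term=0.046729
Year 1: k_p_x=0.95, q=0.005, term=0.004149
Year 2: k_p_x=0.94525, q=0.03, term=0.023148
Year 3: k_p_x=0.916892, q=0.05, term=0.034975
A_x = 0.109


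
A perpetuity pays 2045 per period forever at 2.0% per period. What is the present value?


PV = PMT / i
= 2045 / 0.02
= 102250.0


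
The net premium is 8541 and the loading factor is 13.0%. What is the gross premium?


Gross = net * (1 + loading)
= 8541 * (1 + 0.13)
= 8541 * 1.13
= 9651.33


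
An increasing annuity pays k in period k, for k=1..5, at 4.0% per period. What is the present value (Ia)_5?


(Ia)_n = sum_{k=1}^{n} k * v^k, v = 1/(1+i)
v = 0.961538
Sum computed term by term:
(Ia)_5 = 13.0065


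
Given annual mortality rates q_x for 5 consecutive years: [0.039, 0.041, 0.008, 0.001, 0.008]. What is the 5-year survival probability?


p_k = 1 - q_k for each year
Survival = product of (1 - q_k)
= 0.961 * 0.959 * 0.992 * 0.999 * 0.992
= 0.906


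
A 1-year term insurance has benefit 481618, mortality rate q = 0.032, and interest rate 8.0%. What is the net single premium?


NSP = benefit * q * v
v = 1/(1+i) = 0.925926
NSP = 481618 * 0.032 * 0.925926
= 14270.163


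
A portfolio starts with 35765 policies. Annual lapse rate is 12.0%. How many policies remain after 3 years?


remaining = initial * (1 - lapse)^years
= 35765 * (1 - 0.12)^3
= 35765 * 0.681472
= 24372.8461


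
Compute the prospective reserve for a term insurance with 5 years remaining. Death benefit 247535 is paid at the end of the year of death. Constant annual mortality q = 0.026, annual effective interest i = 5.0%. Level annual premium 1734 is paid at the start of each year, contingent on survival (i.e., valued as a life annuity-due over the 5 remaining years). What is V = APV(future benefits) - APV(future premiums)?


v = 1/(1+i) = 0.952381
APV(future benefits) per unit = sum_{k=0}^{4} k_p_x * q * v^(k+1) = 0.107138
APV(future benefits) = 247535 * 0.107138 = 26520.3129
Life annuity-due factor ä_{x:5} = sum_{k=0}^{4} k_p_x * v^k = 4.326712
APV(future premiums) = 1734 * 4.326712 = 7502.5185
V = 26520.3129 - 7502.5185
= 19017.7944


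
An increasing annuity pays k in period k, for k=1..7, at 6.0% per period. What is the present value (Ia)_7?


(Ia)_n = sum_{k=1}^{n} k * v^k, v = 1/(1+i)
v = 0.943396
Sum computed term by term:
(Ia)_7 = 21.0321


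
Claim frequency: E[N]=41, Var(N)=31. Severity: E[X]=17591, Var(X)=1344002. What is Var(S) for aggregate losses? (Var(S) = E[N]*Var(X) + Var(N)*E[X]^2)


Var(S) = E[N]*Var(X) + Var(N)*E[X]^2
= 41*1344002 + 31*17591^2
= 55104082 + 9592741711
= 9.6478e+09


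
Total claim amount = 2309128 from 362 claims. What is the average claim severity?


severity = total / number
= 2309128 / 362
= 6378.8066


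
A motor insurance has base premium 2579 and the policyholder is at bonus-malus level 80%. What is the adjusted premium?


adjusted = base * BM_level / 100
= 2579 * 80 / 100
= 2579 * 0.8
= 2063.2


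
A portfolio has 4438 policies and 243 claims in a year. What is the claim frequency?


frequency = claims / policies
= 243 / 4438
= 0.0548


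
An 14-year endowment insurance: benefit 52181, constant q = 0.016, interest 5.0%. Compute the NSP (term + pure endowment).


Term component = 7552.2938
Pure endowment = 14_p_x * v^14 * benefit = 0.797869 * 0.505068 * 52181 = 21027.7879
NSP = 28580.0818


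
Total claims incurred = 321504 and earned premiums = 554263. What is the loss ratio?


Loss ratio = claims / premiums
= 321504 / 554263
= 0.5801


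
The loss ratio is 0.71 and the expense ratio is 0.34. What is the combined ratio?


Combined ratio = loss ratio + expense ratio
= 0.71 + 0.34
= 1.05


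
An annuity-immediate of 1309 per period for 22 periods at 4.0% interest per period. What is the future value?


FV = PMT * ((1+i)^n - 1) / i
= 1309 * ((1.04)^22 - 1) / 0.04
= 1309 * (2.369919 - 1) / 0.04
= 44830.5925


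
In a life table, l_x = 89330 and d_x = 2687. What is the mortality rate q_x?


q_x = d_x / l_x
= 2687 / 89330
= 0.0301


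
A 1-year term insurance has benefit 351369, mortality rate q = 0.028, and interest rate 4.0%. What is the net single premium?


NSP = benefit * q * v
v = 1/(1+i) = 0.961538
NSP = 351369 * 0.028 * 0.961538
= 9459.9346


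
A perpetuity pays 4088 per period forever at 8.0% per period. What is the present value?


PV = PMT / i
= 4088 / 0.08
= 51100.0


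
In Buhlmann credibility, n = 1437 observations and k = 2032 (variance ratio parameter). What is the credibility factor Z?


Z = n / (n + k)
= 1437 / (1437 + 2032)
= 1437 / 3469
= 0.4142


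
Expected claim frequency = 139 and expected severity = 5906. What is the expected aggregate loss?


E[S] = E[N] * E[X]
= 139 * 5906
= 820934


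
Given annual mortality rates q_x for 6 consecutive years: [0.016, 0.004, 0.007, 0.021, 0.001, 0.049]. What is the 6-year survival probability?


p_k = 1 - q_k for each year
Survival = product of (1 - q_k)
= 0.984 * 0.996 * 0.993 * 0.979 * 0.999 * 0.951
= 0.9052


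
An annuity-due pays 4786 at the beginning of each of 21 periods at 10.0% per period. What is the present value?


PV_due = PMT * (1-(1+i)^(-n))/i * (1+i)
PV_immediate = 41392.6509
PV_due = 41392.6509 * 1.1
= 45531.916


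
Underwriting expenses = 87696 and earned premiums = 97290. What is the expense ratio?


Expense ratio = expenses / premiums
= 87696 / 97290
= 0.9014


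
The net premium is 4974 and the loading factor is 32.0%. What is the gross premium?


Gross = net * (1 + loading)
= 4974 * (1 + 0.32)
= 4974 * 1.32
= 6565.68


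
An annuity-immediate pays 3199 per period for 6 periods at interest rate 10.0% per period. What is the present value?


PV = PMT * (1 - (1+i)^(-n)) / i
= 3199 * (1 - (1+0.1)^(-6)) / 0.1
= 3199 * (1 - 0.564474) / 0.1
= 3199 * 4.355261
= 13932.479


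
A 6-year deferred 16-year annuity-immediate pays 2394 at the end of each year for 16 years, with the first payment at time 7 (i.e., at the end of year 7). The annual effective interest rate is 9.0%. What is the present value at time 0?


PV at time 6 of the 16-year annuity-immediate:
a_n = 2394 * (1-(1+0.09)^(-16))/0.09 = 19900.2643
Discount back 6 years to time 0:
PV = 19900.2643 * (1+0.09)^(-6)
= 19900.2643 * 0.596267
= 11865.8774


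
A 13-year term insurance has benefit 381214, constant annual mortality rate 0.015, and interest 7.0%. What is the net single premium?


NSP = benefit * sum_{k=0}^{n-1} k_p_x * q * v^(k+1)
With constant q=0.015, v=0.934579
Sum = 0.116304
NSP = 381214 * 0.116304
= 44336.7746


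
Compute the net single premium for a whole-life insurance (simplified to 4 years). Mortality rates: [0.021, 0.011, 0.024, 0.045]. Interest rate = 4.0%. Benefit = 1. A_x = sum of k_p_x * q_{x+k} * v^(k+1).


v = 0.961538
Year 0: k_p_x=1.0, q=0.021, term=0.020192
Year 1: k_p_x=0.979, q=0.011, term=0.009957
Year 2: k_p_x=0.968231, q=0.024, term=0.020658
Year 3: k_p_x=0.944993, q=0.045, term=0.03635
A_x = 0.0872


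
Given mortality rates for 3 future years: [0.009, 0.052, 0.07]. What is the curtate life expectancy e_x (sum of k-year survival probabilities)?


e_x = sum_{k=1}^{n} k_p_x
k_p_x values:
  1_p_x = 0.991
  2_p_x = 0.939468
  3_p_x = 0.873705
e_x = 2.8042


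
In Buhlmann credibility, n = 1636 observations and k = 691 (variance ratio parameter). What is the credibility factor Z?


Z = n / (n + k)
= 1636 / (1636 + 691)
= 1636 / 2327
= 0.7031


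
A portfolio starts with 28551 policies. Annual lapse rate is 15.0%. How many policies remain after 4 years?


remaining = initial * (1 - lapse)^years
= 28551 * (1 - 0.15)^4
= 28551 * 0.522006
= 14903.8004


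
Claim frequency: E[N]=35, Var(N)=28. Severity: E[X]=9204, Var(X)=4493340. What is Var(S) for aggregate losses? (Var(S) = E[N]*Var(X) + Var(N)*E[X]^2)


Var(S) = E[N]*Var(X) + Var(N)*E[X]^2
= 35*4493340 + 28*9204^2
= 157266900 + 2371981248
= 2.5292e+09


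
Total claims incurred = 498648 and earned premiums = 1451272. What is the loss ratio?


Loss ratio = claims / premiums
= 498648 / 1451272
= 0.3436


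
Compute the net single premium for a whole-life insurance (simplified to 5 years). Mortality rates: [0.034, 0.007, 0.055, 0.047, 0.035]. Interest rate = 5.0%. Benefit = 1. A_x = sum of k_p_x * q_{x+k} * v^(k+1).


v = 0.952381
Year 0: k_p_x=1.0, q=0.034, term=0.032381
Year 1: k_p_x=0.966, q=0.007, term=0.006133
Year 2: k_p_x=0.959238, q=0.055, term=0.045574
Year 3: k_p_x=0.90648, q=0.047, term=0.035051
Year 4: k_p_x=0.863875, q=0.035, term=0.02369
A_x = 0.1428


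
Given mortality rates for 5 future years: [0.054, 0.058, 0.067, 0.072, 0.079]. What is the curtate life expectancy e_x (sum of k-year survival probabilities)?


e_x = sum_{k=1}^{n} k_p_x
k_p_x values:
  1_p_x = 0.946
  2_p_x = 0.891132
  3_p_x = 0.831426
  4_p_x = 0.771563
  5_p_x = 0.71061
e_x = 4.1507


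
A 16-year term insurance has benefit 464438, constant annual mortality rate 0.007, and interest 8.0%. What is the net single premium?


NSP = benefit * sum_{k=0}^{n-1} k_p_x * q * v^(k+1)
With constant q=0.007, v=0.925926
Sum = 0.059471
NSP = 464438 * 0.059471
= 27620.5994


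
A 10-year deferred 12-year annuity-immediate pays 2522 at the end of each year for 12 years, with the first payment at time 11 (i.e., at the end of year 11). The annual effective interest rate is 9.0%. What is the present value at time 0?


PV at time 10 of the 12-year annuity-immediate:
a_n = 2522 * (1-(1+0.09)^(-12))/0.09 = 18059.3491
Discount back 10 years to time 0:
PV = 18059.3491 * (1+0.09)^(-10)
= 18059.3491 * 0.422411
= 7628.4642


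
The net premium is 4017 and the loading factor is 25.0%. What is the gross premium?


Gross = net * (1 + loading)
= 4017 * (1 + 0.25)
= 4017 * 1.25
= 5021.25


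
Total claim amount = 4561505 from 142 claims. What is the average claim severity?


severity = total / number
= 4561505 / 142
= 32123.2746


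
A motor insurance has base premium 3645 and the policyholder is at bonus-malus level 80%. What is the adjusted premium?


adjusted = base * BM_level / 100
= 3645 * 80 / 100
= 3645 * 0.8
= 2916.0


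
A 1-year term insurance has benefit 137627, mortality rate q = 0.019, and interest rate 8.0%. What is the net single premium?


NSP = benefit * q * v
v = 1/(1+i) = 0.925926
NSP = 137627 * 0.019 * 0.925926
= 2421.2157


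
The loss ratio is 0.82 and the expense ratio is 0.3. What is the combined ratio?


Combined ratio = loss ratio + expense ratio
= 0.82 + 0.3
= 1.12


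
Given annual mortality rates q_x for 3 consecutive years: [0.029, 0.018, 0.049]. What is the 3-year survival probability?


p_k = 1 - q_k for each year
Survival = product of (1 - q_k)
= 0.971 * 0.982 * 0.951
= 0.9068


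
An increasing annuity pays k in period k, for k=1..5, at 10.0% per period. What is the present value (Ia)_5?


(Ia)_n = sum_{k=1}^{n} k * v^k, v = 1/(1+i)
v = 0.909091
Sum computed term by term:
(Ia)_5 = 10.6526


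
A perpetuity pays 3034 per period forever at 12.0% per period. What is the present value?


PV = PMT / i
= 3034 / 0.12
= 25283.3333


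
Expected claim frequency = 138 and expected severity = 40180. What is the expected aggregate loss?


E[S] = E[N] * E[X]
= 138 * 40180
= 5.5448e+06


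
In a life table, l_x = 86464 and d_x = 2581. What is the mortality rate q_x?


q_x = d_x / l_x
= 2581 / 86464
= 0.0299


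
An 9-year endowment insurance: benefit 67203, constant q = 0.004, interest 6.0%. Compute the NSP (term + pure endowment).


Term component = 1802.1833
Pure endowment = 9_p_x * v^9 * benefit = 0.964571 * 0.591898 * 67203 = 38368.0669
NSP = 40170.2503


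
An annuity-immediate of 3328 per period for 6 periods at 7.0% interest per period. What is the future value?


FV = PMT * ((1+i)^n - 1) / i
= 3328 * ((1.07)^6 - 1) / 0.07
= 3328 * (1.50073 - 1) / 0.07
= 23806.1516


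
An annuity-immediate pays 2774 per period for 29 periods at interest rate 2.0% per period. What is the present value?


PV = PMT * (1 - (1+i)^(-n)) / i
= 2774 * (1 - (1+0.02)^(-29)) / 0.02
= 2774 * (1 - 0.563112) / 0.02
= 2774 * 21.844385
= 60596.3231


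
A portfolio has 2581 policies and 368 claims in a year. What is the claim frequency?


frequency = claims / policies
= 368 / 2581
= 0.1426


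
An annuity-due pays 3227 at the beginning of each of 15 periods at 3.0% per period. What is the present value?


PV_due = PMT * (1-(1+i)^(-n))/i * (1+i)
PV_immediate = 38523.7165
PV_due = 38523.7165 * 1.03
= 39679.428


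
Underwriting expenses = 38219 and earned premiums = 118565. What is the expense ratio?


Expense ratio = expenses / premiums
= 38219 / 118565
= 0.3223


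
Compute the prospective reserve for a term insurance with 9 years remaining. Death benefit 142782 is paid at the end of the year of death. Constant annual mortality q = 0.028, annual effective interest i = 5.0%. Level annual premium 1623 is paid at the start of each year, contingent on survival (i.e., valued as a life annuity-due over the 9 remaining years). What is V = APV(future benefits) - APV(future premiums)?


v = 1/(1+i) = 0.952381
APV(future benefits) per unit = sum_{k=0}^{8} k_p_x * q * v^(k+1) = 0.179767
APV(future benefits) = 142782 * 0.179767 = 25667.4752
Life annuity-due factor ä_{x:9} = sum_{k=0}^{8} k_p_x * v^k = 6.741258
APV(future premiums) = 1623 * 6.741258 = 10941.062
V = 25667.4752 - 10941.062
= 14726.4132


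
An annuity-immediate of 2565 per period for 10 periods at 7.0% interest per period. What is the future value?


FV = PMT * ((1+i)^n - 1) / i
= 2565 * ((1.07)^10 - 1) / 0.07
= 2565 * (1.967151 - 1) / 0.07
= 35439.189


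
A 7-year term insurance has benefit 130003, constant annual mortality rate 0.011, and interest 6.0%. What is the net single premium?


NSP = benefit * sum_{k=0}^{n-1} k_p_x * q * v^(k+1)
With constant q=0.011, v=0.943396
Sum = 0.059569
NSP = 130003 * 0.059569
= 7744.193


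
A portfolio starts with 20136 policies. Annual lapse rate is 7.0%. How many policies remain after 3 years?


remaining = initial * (1 - lapse)^years
= 20136 * (1 - 0.07)^3
= 20136 * 0.804357
= 16196.5326


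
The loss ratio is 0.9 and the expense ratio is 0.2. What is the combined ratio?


Combined ratio = loss ratio + expense ratio
= 0.9 + 0.2
= 1.1


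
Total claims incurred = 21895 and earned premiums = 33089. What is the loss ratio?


Loss ratio = claims / premiums
= 21895 / 33089
= 0.6617


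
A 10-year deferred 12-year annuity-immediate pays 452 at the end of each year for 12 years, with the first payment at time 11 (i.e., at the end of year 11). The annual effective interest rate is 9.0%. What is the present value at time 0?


PV at time 10 of the 12-year annuity-immediate:
a_n = 452 * (1-(1+0.09)^(-12))/0.09 = 3236.6478
Discount back 10 years to time 0:
PV = 3236.6478 * (1+0.09)^(-10)
= 3236.6478 * 0.422411
= 1367.195


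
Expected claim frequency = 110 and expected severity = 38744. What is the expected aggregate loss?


E[S] = E[N] * E[X]
= 110 * 38744
= 4.2618e+06


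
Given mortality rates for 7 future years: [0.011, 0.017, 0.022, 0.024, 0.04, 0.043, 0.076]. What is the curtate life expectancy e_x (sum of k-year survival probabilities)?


e_x = sum_{k=1}^{n} k_p_x
k_p_x values:
  1_p_x = 0.989
  2_p_x = 0.972187
  3_p_x = 0.950799
  4_p_x = 0.92798
  5_p_x = 0.890861
  6_p_x = 0.852554
  7_p_x = 0.787759
e_x = 6.3711


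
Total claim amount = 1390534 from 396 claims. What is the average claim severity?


severity = total / number
= 1390534 / 396
= 3511.4495


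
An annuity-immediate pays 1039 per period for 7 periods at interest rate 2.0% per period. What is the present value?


PV = PMT * (1 - (1+i)^(-n)) / i
= 1039 * (1 - (1+0.02)^(-7)) / 0.02
= 1039 * (1 - 0.87056) / 0.02
= 1039 * 6.471991
= 6724.3987


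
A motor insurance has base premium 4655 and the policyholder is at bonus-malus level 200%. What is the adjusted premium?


adjusted = base * BM_level / 100
= 4655 * 200 / 100
= 4655 * 2.0
= 9310.0


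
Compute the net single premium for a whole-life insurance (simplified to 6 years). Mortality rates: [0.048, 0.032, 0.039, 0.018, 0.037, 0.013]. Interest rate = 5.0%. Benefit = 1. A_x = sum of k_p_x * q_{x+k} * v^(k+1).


v = 0.952381
Year 0: k_p_x=1.0, q=0.048, term=0.045714
Year 1: k_p_x=0.952, q=0.032, term=0.027632
Year 2: k_p_x=0.921536, q=0.039, term=0.031046
Year 3: k_p_x=0.885596, q=0.018, term=0.013114
Year 4: k_p_x=0.869655, q=0.037, term=0.025212
Year 5: k_p_x=0.837478, q=0.013, term=0.008124
A_x = 0.1508


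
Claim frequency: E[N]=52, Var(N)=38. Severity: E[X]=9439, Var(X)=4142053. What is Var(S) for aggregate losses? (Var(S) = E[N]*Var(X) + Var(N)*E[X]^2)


Var(S) = E[N]*Var(X) + Var(N)*E[X]^2
= 52*4142053 + 38*9439^2
= 215386756 + 3385599398
= 3.6010e+09


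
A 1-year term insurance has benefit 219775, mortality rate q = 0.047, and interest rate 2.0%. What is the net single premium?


NSP = benefit * q * v
v = 1/(1+i) = 0.980392
NSP = 219775 * 0.047 * 0.980392
= 10126.8873


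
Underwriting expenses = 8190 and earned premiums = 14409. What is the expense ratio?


Expense ratio = expenses / premiums
= 8190 / 14409
= 0.5684


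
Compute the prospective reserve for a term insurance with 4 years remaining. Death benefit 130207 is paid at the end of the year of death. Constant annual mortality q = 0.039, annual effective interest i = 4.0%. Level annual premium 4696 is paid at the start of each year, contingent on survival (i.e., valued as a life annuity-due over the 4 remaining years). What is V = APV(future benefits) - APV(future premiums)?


v = 1/(1+i) = 0.961538
APV(future benefits) per unit = sum_{k=0}^{3} k_p_x * q * v^(k+1) = 0.133758
APV(future benefits) = 130207 * 0.133758 = 17416.1941
Life annuity-due factor ä_{x:4} = sum_{k=0}^{3} k_p_x * v^k = 3.566873
APV(future premiums) = 4696 * 3.566873 = 16750.036
V = 17416.1941 - 16750.036
= 666.1581


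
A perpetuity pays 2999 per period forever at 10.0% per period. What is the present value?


PV = PMT / i
= 2999 / 0.1
= 29990.0


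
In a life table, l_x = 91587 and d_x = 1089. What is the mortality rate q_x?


q_x = d_x / l_x
= 1089 / 91587
= 0.0119


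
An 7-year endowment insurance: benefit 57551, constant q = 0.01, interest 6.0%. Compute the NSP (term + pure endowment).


Term component = 3125.2109
Pure endowment = 7_p_x * v^7 * benefit = 0.932065 * 0.665057 * 57551 = 35674.5234
NSP = 38799.7343


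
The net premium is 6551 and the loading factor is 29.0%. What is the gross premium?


Gross = net * (1 + loading)
= 6551 * (1 + 0.29)
= 6551 * 1.29
= 8450.79


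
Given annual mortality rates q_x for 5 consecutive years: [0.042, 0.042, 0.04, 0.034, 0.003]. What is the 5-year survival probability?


p_k = 1 - q_k for each year
Survival = product of (1 - q_k)
= 0.958 * 0.958 * 0.96 * 0.966 * 0.997
= 0.8485


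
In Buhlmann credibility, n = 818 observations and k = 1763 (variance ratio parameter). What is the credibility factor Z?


Z = n / (n + k)
= 818 / (818 + 1763)
= 818 / 2581
= 0.3169


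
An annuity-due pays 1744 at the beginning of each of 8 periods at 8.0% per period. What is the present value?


PV_due = PMT * (1-(1+i)^(-n))/i * (1+i)
PV_immediate = 10022.1383
PV_due = 10022.1383 * 1.08
= 10823.9094


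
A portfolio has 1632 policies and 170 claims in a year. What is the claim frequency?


frequency = claims / policies
= 170 / 1632
= 0.1042
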